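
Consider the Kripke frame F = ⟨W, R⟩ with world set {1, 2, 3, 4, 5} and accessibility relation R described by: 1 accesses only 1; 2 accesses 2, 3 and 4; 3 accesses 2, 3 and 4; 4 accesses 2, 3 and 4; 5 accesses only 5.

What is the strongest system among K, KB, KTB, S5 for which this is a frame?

S5

Symmetric (axiom B): yes — every pair in R has its reverse in R.
Reflexive (axiom T): yes — every world is R-related to itself.
Euclidean (axiom 5): yes — any two successors of a common world are R-related.
So F validates K, KB, KTB, S5. The strongest is S5.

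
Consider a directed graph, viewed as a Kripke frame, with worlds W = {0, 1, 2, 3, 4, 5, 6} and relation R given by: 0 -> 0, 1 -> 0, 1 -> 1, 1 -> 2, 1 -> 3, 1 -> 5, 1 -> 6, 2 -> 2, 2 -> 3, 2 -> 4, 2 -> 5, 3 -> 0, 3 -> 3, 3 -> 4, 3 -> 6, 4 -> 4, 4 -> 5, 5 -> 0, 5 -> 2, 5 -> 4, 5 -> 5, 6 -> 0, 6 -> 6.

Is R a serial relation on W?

Serial: yes — every world has a successor (e.g. 0 R 0).

Yes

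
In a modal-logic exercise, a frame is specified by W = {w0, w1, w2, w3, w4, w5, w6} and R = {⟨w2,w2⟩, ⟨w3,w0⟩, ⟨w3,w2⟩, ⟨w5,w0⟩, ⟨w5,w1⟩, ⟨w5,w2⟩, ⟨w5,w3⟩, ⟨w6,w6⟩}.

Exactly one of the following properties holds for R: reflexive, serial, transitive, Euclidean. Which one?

Reflexive: no — w0 is not related to itself.
Serial: no — w0 has no R-successor.
Transitive: yes — every two-step R-path is closed by a direct edge.
Euclidean: no — w3 R w0 and w3 R w2, but not w0 R w2.
Only transitive holds.

transitive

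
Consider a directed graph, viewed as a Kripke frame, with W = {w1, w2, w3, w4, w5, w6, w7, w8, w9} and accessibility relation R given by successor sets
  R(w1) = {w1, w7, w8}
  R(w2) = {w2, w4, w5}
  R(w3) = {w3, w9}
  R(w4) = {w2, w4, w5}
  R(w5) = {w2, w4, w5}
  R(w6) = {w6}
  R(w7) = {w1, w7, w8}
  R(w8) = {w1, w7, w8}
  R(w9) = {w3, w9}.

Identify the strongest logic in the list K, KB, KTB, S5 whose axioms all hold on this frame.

S5

Symmetric (axiom B): yes — every pair in R has its reverse in R.
Reflexive (axiom T): yes — every world is R-related to itself.
Euclidean (axiom 5): yes — any two successors of a common world are R-related.
So F validates K, KB, KTB, S5. The strongest is S5.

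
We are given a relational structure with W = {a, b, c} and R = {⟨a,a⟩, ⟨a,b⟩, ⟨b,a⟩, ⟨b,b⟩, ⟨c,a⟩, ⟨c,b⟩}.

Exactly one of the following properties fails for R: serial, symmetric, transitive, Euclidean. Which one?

symmetric

Serial: yes — every world has a successor (e.g. a R a).
Symmetric: no — c R a but not a R c.
Transitive: yes — every two-step R-path is closed by a direct edge.
Euclidean: yes — any two successors of a common world are R-related.
Only symmetric fails.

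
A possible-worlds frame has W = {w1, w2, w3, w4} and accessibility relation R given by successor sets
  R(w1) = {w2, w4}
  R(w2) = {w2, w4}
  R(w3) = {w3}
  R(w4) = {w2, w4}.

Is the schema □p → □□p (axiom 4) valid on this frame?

Yes

The schema 4 characterises exactly the transitive frames.
Transitive: yes — every two-step R-path is closed by a direct edge.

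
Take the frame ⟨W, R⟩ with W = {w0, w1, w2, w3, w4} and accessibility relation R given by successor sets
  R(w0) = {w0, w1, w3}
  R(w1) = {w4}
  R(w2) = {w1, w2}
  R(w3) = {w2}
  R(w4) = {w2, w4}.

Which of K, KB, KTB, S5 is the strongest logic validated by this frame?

Symmetric (axiom B): no — w0 R w1 but not w1 R w0.
Reflexive (axiom T): no — w1 is not related to itself.
Euclidean (axiom 5): no — w0 R w1 and w0 R w3, but not w1 R w3.
So F validates K; KB would additionally require R to be symmetric. The strongest is K.

K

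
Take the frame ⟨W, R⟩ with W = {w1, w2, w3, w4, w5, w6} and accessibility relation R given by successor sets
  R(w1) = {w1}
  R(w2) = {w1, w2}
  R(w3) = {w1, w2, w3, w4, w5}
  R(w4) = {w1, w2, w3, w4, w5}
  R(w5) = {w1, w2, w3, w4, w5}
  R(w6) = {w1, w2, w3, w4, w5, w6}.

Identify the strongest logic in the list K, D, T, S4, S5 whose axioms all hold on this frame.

Serial (axiom D): yes — every world has a successor (e.g. w1 R w1).
Reflexive (axiom T): yes — every world is R-related to itself.
Transitive (axiom 4): yes — every two-step R-path is closed by a direct edge.
Euclidean (axiom 5): no — w3 R w1 and w3 R w2, but not w1 R w2.
So F validates K, D, T, S4; S5 would additionally require R to be Euclidean. The strongest is S4.

S4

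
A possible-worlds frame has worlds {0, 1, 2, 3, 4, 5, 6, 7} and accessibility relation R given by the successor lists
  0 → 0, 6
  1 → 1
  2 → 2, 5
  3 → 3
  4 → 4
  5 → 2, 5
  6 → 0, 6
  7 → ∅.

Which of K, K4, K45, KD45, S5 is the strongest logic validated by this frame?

K45

Transitive (axiom 4): yes — every two-step R-path is closed by a direct edge.
Euclidean (axiom 5): yes — any two successors of a common world are R-related.
Serial (axiom D): no — 7 has no R-successor.
Reflexive (axiom T): no — 7 is not related to itself.
So F validates K, K4, K45; KD45 would additionally require R to be serial. The strongest is K45.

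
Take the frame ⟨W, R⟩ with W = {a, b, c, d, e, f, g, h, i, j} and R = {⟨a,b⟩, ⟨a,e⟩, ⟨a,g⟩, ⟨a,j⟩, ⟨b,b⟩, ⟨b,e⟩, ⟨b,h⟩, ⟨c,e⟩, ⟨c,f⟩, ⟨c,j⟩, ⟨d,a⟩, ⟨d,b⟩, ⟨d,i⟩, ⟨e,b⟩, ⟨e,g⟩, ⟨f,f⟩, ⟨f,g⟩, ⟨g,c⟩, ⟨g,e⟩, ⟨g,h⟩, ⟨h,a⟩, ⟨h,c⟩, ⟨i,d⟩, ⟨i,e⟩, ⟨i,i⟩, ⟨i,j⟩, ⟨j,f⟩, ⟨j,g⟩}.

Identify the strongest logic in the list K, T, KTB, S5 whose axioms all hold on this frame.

K

Reflexive (axiom T): no — a is not related to itself.
Symmetric (axiom B): no — a R b but not b R a.
Euclidean (axiom 5): no — a R b and a R g, but not b R g.
So F validates K; T would additionally require R to be reflexive. The strongest is K.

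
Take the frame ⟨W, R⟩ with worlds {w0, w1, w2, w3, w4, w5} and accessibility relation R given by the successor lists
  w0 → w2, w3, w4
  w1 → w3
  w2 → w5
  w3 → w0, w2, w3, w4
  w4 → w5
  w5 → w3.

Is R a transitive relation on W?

No

Transitive: no — w0 R w2 and w2 R w5, but not w0 R w5.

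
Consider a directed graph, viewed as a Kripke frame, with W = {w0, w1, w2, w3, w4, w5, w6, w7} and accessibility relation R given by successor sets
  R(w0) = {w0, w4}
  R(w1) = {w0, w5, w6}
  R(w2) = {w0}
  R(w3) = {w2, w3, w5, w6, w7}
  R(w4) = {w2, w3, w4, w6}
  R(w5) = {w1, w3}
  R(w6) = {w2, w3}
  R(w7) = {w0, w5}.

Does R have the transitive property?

Transitive: no — w0 R w4 and w4 R w2, but not w0 R w2.

No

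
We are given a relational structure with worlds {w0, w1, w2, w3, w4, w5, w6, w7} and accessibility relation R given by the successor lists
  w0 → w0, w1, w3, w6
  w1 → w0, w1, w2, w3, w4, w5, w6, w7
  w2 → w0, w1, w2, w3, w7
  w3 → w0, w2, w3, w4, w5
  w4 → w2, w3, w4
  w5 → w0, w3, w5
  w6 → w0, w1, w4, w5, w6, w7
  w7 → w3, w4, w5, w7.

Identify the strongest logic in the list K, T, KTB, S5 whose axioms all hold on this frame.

T

Reflexive (axiom T): yes — every world is R-related to itself.
Symmetric (axiom B): no — w1 R w3 but not w3 R w1.
Euclidean (axiom 5): no — w0 R w3 and w0 R w1, but not w3 R w1.
So F validates K, T; KTB would additionally require R to be symmetric. The strongest is T.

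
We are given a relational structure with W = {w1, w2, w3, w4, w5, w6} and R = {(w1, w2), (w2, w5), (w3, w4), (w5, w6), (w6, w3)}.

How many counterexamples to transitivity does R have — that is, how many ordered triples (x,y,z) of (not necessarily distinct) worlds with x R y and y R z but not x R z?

Enumerating: (w1,w2,w5), (w2,w5,w6), (w5,w6,w3), (w6,w3,w4).

4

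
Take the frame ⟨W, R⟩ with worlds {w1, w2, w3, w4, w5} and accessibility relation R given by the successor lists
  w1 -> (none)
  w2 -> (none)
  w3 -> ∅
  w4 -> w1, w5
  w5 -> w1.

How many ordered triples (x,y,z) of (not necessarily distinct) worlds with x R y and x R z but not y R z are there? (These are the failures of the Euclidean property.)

Enumerating: (w4,w1,w1), (w4,w1,w5), (w4,w5,w5), (w5,w1,w1).

4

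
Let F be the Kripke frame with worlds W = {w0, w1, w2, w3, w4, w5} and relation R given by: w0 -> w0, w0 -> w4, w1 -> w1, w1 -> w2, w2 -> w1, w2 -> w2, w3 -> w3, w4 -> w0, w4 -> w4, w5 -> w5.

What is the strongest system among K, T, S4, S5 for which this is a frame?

S5

Reflexive (axiom T): yes — every world is R-related to itself.
Transitive (axiom 4): yes — every two-step R-path is closed by a direct edge.
Euclidean (axiom 5): yes — any two successors of a common world are R-related.
So F validates K, T, S4, S5. The strongest is S5.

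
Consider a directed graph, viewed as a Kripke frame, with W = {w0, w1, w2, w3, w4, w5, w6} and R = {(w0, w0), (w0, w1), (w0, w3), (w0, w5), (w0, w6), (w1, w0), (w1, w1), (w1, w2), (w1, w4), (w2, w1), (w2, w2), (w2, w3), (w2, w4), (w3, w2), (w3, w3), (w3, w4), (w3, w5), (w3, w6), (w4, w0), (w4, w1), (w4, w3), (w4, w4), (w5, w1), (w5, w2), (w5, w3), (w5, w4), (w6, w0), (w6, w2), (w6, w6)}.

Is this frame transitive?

Transitive: no — w0 R w1 and w1 R w2, but not w0 R w2.

No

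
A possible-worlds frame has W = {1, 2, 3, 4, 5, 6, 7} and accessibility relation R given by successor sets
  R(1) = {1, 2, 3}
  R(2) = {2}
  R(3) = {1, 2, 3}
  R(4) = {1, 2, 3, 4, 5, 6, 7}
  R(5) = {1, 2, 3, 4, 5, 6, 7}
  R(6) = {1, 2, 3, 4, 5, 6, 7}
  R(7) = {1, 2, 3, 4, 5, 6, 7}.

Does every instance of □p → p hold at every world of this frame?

Yes

The schema T characterises exactly the reflexive frames.
Reflexive: yes — every world is R-related to itself.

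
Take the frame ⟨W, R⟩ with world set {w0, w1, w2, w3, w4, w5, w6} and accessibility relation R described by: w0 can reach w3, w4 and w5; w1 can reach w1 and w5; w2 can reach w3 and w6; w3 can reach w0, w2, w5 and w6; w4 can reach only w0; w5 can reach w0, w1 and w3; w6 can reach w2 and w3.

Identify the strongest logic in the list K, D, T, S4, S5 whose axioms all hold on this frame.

Serial (axiom D): yes — every world has a successor (e.g. w0 R w3).
Reflexive (axiom T): no — w0 is not related to itself.
Transitive (axiom 4): no — w0 R w3 and w3 R w2, but not w0 R w2.
Euclidean (axiom 5): no — w0 R w3 and w0 R w4, but not w3 R w4.
So F validates K, D; T would additionally require R to be reflexive. The strongest is D.

D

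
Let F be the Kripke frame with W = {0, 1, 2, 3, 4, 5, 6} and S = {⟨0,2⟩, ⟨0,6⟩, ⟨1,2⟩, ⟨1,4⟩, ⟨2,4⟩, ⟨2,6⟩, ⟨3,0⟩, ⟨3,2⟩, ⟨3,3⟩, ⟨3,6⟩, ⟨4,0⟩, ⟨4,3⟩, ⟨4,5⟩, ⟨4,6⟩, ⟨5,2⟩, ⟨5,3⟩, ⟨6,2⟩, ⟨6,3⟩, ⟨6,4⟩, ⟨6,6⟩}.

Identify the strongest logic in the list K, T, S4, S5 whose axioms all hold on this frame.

Reflexive (axiom T): no — 0 is not related to itself.
Transitive (axiom 4): no — 0 S 2 and 2 S 4, but not 0 S 4.
Euclidean (axiom 5): no — 1 S 4 and 1 S 2, but not 4 S 2.
So F validates K; T would additionally require S to be reflexive. The strongest is K.

K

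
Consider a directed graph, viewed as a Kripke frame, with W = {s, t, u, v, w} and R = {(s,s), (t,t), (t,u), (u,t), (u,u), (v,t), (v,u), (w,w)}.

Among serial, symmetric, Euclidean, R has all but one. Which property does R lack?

symmetric

Serial: yes — every world has a successor (e.g. s R s).
Symmetric: no — v R t but not t R v.
Euclidean: yes — any two successors of a common world are R-related.
Only symmetric fails.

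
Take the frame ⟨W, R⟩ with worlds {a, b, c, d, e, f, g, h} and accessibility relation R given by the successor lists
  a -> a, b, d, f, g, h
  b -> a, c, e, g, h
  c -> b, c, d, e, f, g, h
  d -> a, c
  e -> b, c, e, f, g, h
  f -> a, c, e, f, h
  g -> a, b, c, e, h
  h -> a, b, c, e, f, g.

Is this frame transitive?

No

Transitive: no — a R b and b R c, but not a R c.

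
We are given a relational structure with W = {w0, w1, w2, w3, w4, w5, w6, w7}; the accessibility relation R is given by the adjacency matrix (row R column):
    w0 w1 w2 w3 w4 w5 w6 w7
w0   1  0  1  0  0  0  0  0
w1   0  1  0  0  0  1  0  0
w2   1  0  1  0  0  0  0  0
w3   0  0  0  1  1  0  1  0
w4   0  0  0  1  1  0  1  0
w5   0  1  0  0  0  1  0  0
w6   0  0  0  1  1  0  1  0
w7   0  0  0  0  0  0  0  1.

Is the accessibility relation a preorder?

Reflexive: yes — every world is R-related to itself.
Transitive: yes — every two-step R-path is closed by a direct edge.
So R is a preorder.

Yes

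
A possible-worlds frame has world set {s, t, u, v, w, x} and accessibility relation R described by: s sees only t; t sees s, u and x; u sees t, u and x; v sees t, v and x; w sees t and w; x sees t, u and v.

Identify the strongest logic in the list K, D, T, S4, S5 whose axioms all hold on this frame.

D

Serial (axiom D): yes — every world has a successor (e.g. s R t).
Reflexive (axiom T): no — s is not related to itself.
Transitive (axiom 4): no — s R t and t R u, but not s R u.
Euclidean (axiom 5): no — t R s and t R u, but not s R u.
So F validates K, D; T would additionally require R to be reflexive. The strongest is D.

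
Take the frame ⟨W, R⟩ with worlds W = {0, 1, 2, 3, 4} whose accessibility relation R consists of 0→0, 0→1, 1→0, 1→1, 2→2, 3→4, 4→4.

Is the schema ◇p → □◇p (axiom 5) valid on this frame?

Axiom 5 corresponds to the accessibility relation being Euclidean.
Euclidean: yes — any two successors of a common world are R-related.

Yes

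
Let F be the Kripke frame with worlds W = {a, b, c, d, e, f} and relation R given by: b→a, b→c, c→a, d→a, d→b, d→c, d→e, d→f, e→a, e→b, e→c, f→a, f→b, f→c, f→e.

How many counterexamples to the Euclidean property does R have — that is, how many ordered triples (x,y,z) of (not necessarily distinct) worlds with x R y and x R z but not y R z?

35

Enumerating: (b,a,a), (b,a,c), (b,c,c), (c,a,a), (d,a,a), (d,a,b), (d,a,c), (d,a,e), (d,a,f), (d,b,b), (d,b,e), (d,b,f), … and 23 more.
Total: 35.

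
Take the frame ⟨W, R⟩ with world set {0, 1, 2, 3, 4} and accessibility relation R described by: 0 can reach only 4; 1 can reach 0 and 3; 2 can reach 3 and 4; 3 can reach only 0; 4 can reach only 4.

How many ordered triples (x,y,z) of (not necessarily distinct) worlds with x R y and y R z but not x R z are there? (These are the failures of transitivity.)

Enumerating: (1,0,4), (2,3,0), (3,0,4).

3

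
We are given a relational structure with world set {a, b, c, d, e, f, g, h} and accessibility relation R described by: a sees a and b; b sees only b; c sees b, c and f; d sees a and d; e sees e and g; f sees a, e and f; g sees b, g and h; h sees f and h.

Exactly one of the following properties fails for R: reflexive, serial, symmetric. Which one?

symmetric

Reflexive: yes — every world is R-related to itself.
Serial: yes — every world has a successor (e.g. a R a).
Symmetric: no — a R b but not b R a.
Only symmetric fails.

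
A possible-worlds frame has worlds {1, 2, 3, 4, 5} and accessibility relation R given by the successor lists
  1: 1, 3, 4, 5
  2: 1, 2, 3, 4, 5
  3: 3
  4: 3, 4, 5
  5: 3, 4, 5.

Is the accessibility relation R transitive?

Transitive: yes — every two-step R-path is closed by a direct edge.

Yes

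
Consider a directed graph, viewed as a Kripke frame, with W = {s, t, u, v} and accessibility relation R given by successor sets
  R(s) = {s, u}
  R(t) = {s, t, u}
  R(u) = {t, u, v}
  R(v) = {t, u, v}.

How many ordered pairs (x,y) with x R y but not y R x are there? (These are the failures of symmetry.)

3

Enumerating: (s,u), (t,s), (v,t).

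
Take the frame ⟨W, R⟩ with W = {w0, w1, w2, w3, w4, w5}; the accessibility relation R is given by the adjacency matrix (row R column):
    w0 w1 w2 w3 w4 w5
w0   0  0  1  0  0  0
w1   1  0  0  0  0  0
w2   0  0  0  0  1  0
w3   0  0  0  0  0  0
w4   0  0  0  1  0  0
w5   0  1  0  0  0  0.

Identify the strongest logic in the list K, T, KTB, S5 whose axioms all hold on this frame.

K

Reflexive (axiom T): no — w0 is not related to itself.
Symmetric (axiom B): no — w0 R w2 but not w2 R w0.
Euclidean (axiom 5): no — w0 R w2 and w0 R w2, but not w2 R w2.
So F validates K; T would additionally require R to be reflexive. The strongest is K.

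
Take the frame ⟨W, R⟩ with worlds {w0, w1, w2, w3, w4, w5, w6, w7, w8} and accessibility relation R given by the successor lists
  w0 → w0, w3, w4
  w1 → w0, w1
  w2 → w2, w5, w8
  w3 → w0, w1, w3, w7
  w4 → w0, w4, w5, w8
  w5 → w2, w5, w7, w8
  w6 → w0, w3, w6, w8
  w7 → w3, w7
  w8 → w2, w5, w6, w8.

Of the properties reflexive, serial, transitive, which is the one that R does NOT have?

transitive

Reflexive: yes — every world is R-related to itself.
Serial: yes — every world has a successor (e.g. w0 R w0).
Transitive: no — w0 R w3 and w3 R w1, but not w0 R w1.
Only transitive fails.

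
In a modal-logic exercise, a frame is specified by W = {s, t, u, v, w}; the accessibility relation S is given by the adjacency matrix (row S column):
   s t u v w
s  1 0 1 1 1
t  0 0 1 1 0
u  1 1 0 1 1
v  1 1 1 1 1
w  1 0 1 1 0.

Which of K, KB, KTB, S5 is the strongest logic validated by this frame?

KB

Symmetric (axiom B): yes — every pair in S has its reverse in S.
Reflexive (axiom T): no — t is not related to itself.
Euclidean (axiom 5): no — u S s and u S t, but not s S t.
So F validates K, KB; KTB would additionally require S to be reflexive. The strongest is KB.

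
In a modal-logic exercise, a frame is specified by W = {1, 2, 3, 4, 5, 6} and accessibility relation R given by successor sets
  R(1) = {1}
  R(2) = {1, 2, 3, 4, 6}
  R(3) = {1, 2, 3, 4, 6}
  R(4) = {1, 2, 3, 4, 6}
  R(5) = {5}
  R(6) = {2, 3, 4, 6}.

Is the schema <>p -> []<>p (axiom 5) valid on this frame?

By correspondence theory, 5 is valid on a frame iff R is Euclidean.
Euclidean: no — 2 R 1 and 2 R 3, but not 1 R 3.

No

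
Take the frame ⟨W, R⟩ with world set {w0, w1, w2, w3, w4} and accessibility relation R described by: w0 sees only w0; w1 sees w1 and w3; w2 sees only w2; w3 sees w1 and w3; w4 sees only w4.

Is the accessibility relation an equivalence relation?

Yes

Reflexive: yes — every world is R-related to itself.
Symmetric: yes — every pair in R has its reverse in R.
Transitive: yes — every two-step R-path is closed by a direct edge.
So R is an equivalence relation.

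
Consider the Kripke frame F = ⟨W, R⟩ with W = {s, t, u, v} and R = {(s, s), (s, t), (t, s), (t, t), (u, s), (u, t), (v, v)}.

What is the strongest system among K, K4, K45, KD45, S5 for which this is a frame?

KD45

Transitive (axiom 4): yes — every two-step R-path is closed by a direct edge.
Euclidean (axiom 5): yes — any two successors of a common world are R-related.
Serial (axiom D): yes — every world has a successor (e.g. s R s).
Reflexive (axiom T): no — u is not related to itself.
So F validates K, K4, K45, KD45; S5 would additionally require R to be reflexive. The strongest is KD45.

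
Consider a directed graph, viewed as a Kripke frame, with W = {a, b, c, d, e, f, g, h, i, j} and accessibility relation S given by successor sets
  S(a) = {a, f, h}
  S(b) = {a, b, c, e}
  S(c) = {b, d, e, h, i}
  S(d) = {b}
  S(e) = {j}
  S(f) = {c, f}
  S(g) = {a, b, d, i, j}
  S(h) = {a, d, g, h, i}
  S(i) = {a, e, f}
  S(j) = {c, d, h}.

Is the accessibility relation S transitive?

Transitive: no — a S f and f S c, but not a S c.

No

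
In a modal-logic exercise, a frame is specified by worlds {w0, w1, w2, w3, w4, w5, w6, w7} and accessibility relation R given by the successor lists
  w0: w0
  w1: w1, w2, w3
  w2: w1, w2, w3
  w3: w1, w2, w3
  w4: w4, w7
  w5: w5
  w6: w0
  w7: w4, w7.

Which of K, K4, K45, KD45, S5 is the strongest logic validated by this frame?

KD45

Transitive (axiom 4): yes — every two-step R-path is closed by a direct edge.
Euclidean (axiom 5): yes — any two successors of a common world are R-related.
Serial (axiom D): yes — every world has a successor (e.g. w0 R w0).
Reflexive (axiom T): no — w6 is not related to itself.
So F validates K, K4, K45, KD45; S5 would additionally require R to be reflexive. The strongest is KD45.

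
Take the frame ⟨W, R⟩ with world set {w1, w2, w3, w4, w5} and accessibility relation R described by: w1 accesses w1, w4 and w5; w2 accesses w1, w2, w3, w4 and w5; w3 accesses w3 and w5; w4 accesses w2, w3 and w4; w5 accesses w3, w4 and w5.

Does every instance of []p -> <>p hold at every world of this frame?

Yes

The schema D characterises exactly the serial frames.
Serial: yes — every world has a successor (e.g. w1 R w1).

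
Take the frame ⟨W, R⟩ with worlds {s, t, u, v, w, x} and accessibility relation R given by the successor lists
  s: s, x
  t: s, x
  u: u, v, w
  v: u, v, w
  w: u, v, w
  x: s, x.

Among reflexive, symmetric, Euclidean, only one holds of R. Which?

Reflexive: no — t is not related to itself.
Symmetric: no — t R s but not s R t.
Euclidean: yes — any two successors of a common world are R-related.
Only Euclidean holds.

Euclidean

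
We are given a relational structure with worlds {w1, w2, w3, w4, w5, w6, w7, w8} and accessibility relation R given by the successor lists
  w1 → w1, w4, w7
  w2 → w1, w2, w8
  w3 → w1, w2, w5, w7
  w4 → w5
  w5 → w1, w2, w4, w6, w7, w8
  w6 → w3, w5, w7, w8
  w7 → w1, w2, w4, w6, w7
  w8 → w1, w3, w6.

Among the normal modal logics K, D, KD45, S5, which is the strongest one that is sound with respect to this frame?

D

Serial (axiom D): yes — every world has a successor (e.g. w1 R w1).
Euclidean (axiom 5): no — w1 R w4 and w1 R w7, but not w4 R w7.
Transitive (axiom 4): no — w1 R w4 and w4 R w5, but not w1 R w5.
Reflexive (axiom T): no — w3 is not related to itself.
So F validates K, D; KD45 would additionally require R to be Euclidean and transitive. The strongest is D.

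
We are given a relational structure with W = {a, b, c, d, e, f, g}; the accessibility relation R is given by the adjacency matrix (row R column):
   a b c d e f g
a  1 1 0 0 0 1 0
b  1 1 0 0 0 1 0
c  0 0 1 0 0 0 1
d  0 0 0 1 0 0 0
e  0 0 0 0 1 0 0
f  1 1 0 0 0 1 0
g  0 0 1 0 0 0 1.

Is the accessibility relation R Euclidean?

Euclidean: yes — any two successors of a common world are R-related.

Yes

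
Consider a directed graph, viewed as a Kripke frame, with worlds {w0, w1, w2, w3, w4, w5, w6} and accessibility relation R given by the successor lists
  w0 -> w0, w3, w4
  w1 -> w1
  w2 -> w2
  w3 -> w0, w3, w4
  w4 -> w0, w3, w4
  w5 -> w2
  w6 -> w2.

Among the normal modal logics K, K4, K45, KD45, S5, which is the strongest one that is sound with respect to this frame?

Transitive (axiom 4): yes — every two-step R-path is closed by a direct edge.
Euclidean (axiom 5): yes — any two successors of a common world are R-related.
Serial (axiom D): yes — every world has a successor (e.g. w0 R w0).
Reflexive (axiom T): no — w5 is not related to itself.
So F validates K, K4, K45, KD45; S5 would additionally require R to be reflexive. The strongest is KD45.

KD45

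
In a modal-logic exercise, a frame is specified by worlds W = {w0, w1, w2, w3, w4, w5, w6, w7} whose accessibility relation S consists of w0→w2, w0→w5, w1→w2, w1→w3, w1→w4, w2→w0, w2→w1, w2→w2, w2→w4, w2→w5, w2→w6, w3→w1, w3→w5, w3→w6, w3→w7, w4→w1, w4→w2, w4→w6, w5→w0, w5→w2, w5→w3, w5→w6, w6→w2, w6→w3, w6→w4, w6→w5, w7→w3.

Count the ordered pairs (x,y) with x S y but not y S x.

S is symmetric; there are no such tuples.

0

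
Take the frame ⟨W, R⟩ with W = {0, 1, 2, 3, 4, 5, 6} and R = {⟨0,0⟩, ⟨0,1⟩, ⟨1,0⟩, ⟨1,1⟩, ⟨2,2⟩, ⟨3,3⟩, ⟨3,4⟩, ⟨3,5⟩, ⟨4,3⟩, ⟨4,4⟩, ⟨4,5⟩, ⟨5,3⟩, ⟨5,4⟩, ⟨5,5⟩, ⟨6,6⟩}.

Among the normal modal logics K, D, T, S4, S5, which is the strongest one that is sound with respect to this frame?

S5

Serial (axiom D): yes — every world has a successor (e.g. 0 R 0).
Reflexive (axiom T): yes — every world is R-related to itself.
Transitive (axiom 4): yes — every two-step R-path is closed by a direct edge.
Euclidean (axiom 5): yes — any two successors of a common world are R-related.
So F validates K, D, T, S4, S5. The strongest is S5.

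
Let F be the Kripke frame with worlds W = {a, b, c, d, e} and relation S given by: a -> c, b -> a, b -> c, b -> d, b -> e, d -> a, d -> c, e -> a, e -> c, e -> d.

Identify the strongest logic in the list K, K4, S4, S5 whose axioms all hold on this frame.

Transitive (axiom 4): yes — every two-step S-path is closed by a direct edge.
Reflexive (axiom T): no — a is not related to itself.
Euclidean (axiom 5): no — b S a and b S d, but not a S d.
So F validates K, K4; S4 would additionally require S to be reflexive. The strongest is K4.

K4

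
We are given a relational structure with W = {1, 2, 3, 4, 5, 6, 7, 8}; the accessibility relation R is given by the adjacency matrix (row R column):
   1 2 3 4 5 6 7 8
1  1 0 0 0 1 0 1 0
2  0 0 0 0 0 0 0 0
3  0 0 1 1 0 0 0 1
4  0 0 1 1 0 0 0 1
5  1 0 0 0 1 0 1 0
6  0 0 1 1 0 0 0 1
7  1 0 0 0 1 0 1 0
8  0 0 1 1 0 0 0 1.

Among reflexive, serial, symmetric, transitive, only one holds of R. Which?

transitive

Reflexive: no — 2 is not related to itself.
Serial: no — 2 has no R-successor.
Symmetric: no — 6 R 3 but not 3 R 6.
Transitive: yes — every two-step R-path is closed by a direct edge.
Only transitive holds.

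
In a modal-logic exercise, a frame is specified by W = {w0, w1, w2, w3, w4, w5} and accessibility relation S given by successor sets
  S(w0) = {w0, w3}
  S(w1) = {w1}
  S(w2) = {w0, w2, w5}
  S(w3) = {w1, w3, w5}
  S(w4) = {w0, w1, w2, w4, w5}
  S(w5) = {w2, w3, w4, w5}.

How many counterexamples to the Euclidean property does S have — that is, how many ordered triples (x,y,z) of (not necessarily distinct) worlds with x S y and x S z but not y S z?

Enumerating: (w0,w3,w0), (w2,w0,w2), (w2,w0,w5), (w2,w5,w0), (w3,w1,w3), (w3,w1,w5), (w3,w5,w1), (w4,w0,w1), (w4,w0,w2), (w4,w0,w4), (w4,w0,w5), (w4,w1,w0), … and 12 more.
Total: 24.

24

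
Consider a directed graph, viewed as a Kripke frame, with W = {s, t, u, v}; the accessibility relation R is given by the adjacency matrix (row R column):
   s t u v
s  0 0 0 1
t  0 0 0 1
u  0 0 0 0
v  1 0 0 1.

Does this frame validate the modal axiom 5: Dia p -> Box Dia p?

By correspondence theory, 5 is valid on a frame iff R is Euclidean.
Euclidean: no — v R s and v R s, but not s R s.

No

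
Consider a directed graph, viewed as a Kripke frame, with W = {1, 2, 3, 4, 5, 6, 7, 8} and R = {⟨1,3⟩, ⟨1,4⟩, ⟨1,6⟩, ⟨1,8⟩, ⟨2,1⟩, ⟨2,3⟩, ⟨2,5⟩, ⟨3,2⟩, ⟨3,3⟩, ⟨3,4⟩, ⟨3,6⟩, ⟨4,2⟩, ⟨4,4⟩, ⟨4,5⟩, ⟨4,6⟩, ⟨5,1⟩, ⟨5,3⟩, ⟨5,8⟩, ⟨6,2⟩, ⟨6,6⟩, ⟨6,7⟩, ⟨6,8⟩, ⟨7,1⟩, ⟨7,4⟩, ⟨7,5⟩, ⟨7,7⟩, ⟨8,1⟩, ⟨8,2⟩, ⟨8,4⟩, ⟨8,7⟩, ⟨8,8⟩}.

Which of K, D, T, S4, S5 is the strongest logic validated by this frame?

D

Serial (axiom D): yes — every world has a successor (e.g. 1 R 3).
Reflexive (axiom T): no — 1 is not related to itself.
Transitive (axiom 4): no — 1 R 3 and 3 R 2, but not 1 R 2.
Euclidean (axiom 5): no — 1 R 3 and 1 R 8, but not 3 R 8.
So F validates K, D; T would additionally require R to be reflexive. The strongest is D.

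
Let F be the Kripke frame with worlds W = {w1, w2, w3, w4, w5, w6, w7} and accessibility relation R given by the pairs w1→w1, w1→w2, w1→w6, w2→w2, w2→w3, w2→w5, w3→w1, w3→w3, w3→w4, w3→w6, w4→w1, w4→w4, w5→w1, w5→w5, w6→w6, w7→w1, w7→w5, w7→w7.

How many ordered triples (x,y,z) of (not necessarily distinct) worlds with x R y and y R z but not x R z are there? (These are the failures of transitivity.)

13

Enumerating: (w1,w2,w3), (w1,w2,w5), (w2,w3,w1), (w2,w3,w4), (w2,w3,w6), (w2,w5,w1), (w3,w1,w2), (w4,w1,w2), (w4,w1,w6), (w5,w1,w2), (w5,w1,w6), (w7,w1,w2), (w7,w1,w6).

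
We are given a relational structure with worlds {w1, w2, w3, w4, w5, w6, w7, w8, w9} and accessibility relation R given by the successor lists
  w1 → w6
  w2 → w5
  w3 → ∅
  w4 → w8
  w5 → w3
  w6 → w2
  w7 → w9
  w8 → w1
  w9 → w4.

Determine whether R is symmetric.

No

Symmetric: no — w1 R w6 but not w6 R w1.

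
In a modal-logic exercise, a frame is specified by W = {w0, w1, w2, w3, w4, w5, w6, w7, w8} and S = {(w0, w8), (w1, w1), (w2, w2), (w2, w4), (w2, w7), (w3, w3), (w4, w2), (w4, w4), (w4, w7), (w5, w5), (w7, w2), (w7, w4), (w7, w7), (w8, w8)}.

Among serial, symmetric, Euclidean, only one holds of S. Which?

Serial: no — w6 has no S-successor.
Symmetric: no — w0 S w8 but not w8 S w0.
Euclidean: yes — any two successors of a common world are S-related.
Only Euclidean holds.

Euclidean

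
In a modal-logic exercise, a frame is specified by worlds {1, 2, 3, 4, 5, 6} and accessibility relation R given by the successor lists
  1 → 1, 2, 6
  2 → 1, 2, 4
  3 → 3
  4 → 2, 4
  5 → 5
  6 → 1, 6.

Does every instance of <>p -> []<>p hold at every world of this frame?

Axiom 5 corresponds to the accessibility relation being Euclidean.
Euclidean: no — 1 R 2 and 1 R 6, but not 2 R 6.

No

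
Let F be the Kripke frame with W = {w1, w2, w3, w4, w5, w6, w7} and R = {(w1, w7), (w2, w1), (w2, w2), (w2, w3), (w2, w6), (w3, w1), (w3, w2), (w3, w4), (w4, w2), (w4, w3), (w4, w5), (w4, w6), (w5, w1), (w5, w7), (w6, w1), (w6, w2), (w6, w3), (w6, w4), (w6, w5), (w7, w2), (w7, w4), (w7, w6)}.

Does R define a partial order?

No

Reflexive: no — w1 is not related to itself.
Transitive: no — w1 R w7 and w7 R w2, but not w1 R w2.
Antisymmetric: no — w2 R w3 and w3 R w2 with w2 ≠ w3.
So R is not a partial order.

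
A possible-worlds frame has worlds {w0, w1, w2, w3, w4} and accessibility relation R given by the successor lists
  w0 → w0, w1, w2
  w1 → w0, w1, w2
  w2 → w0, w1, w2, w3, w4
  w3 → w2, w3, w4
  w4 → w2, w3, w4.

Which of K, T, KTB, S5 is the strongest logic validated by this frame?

Reflexive (axiom T): yes — every world is R-related to itself.
Symmetric (axiom B): yes — every pair in R has its reverse in R.
Euclidean (axiom 5): no — w2 R w0 and w2 R w3, but not w0 R w3.
So F validates K, T, KTB; S5 would additionally require R to be Euclidean. The strongest is KTB.

KTB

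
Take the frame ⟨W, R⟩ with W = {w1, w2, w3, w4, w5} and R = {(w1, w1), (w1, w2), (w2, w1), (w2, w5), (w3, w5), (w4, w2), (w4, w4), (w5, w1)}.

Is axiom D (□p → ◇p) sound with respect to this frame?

By correspondence theory, D is valid on a frame iff R is serial.
Serial: yes — every world has a successor (e.g. w1 R w1).

Yes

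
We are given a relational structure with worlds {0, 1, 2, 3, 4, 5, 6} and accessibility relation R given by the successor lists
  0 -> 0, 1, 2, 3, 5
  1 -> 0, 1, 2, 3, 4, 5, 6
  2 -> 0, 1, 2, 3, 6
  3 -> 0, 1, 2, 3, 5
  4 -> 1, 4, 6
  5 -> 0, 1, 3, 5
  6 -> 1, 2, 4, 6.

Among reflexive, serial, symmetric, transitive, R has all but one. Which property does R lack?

Reflexive: yes — every world is R-related to itself.
Serial: yes — every world has a successor (e.g. 0 R 0).
Symmetric: yes — every pair in R has its reverse in R.
Transitive: no — 0 R 1 and 1 R 4, but not 0 R 4.
Only transitive fails.

transitive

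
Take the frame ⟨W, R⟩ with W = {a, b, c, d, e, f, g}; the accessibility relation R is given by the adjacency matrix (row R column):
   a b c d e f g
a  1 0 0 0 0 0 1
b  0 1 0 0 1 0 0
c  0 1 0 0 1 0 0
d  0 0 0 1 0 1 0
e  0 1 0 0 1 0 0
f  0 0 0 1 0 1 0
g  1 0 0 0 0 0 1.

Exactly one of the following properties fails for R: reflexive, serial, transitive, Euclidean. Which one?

reflexive

Reflexive: no — c is not related to itself.
Serial: yes — every world has a successor (e.g. a R a).
Transitive: yes — every two-step R-path is closed by a direct edge.
Euclidean: yes — any two successors of a common world are R-related.
Only reflexive fails.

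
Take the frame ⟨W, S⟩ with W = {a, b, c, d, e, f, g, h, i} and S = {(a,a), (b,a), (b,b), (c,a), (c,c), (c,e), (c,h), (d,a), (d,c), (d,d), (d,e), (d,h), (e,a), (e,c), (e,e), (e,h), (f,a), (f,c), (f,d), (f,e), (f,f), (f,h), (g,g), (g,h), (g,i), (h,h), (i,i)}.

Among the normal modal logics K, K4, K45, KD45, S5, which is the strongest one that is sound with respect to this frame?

K4

Transitive (axiom 4): yes — every two-step S-path is closed by a direct edge.
Euclidean (axiom 5): no — c S a and c S e, but not a S e.
Serial (axiom D): yes — every world has a successor (e.g. a S a).
Reflexive (axiom T): yes — every world is S-related to itself.
So F validates K, K4; K45 would additionally require S to be Euclidean. The strongest is K4.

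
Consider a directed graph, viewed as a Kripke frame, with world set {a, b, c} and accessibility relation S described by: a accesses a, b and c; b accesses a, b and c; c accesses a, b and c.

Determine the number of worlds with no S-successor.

0

S is serial; there are no such worlds.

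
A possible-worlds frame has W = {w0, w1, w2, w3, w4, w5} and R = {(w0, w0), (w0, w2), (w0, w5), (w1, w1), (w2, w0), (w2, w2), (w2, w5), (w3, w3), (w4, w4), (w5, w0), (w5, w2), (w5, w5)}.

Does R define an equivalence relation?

Reflexive: yes — every world is R-related to itself.
Symmetric: yes — every pair in R has its reverse in R.
Transitive: yes — every two-step R-path is closed by a direct edge.
So R is an equivalence relation.

Yes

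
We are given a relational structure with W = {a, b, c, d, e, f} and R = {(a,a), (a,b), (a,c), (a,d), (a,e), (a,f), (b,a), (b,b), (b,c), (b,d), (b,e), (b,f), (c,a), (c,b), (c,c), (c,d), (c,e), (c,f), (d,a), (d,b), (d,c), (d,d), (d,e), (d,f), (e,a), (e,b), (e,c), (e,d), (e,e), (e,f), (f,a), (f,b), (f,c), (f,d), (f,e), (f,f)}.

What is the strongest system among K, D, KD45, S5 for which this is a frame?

S5

Serial (axiom D): yes — every world has a successor (e.g. a R a).
Euclidean (axiom 5): yes — any two successors of a common world are R-related.
Transitive (axiom 4): yes — every two-step R-path is closed by a direct edge.
Reflexive (axiom T): yes — every world is R-related to itself.
So F validates K, D, KD45, S5. The strongest is S5.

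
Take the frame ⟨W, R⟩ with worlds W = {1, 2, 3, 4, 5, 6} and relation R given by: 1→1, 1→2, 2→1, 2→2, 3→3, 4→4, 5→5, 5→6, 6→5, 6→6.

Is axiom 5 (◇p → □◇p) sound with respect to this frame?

The schema 5 characterises exactly the Euclidean frames.
Euclidean: yes — any two successors of a common world are R-related.

Yes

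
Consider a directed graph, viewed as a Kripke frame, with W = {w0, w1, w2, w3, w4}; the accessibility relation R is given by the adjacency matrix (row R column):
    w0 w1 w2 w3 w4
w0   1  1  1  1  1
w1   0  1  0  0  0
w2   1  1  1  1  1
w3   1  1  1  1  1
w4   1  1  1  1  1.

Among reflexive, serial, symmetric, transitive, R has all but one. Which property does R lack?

Reflexive: yes — every world is R-related to itself.
Serial: yes — every world has a successor (e.g. w0 R w0).
Symmetric: no — w0 R w1 but not w1 R w0.
Transitive: yes — every two-step R-path is closed by a direct edge.
Only symmetric fails.

symmetric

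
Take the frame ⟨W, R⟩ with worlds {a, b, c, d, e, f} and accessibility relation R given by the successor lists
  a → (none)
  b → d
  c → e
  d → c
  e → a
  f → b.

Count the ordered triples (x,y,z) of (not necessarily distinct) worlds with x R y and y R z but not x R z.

4

Enumerating: (b,d,c), (c,e,a), (d,c,e), (f,b,d).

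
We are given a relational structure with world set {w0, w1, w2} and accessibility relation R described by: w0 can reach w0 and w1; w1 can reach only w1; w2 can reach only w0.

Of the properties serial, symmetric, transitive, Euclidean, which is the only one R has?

serial

Serial: yes — every world has a successor (e.g. w0 R w0).
Symmetric: no — w0 R w1 but not w1 R w0.
Transitive: no — w2 R w0 and w0 R w1, but not w2 R w1.
Euclidean: no — w0 R w1 and w0 R w0, but not w1 R w0.
Only serial holds.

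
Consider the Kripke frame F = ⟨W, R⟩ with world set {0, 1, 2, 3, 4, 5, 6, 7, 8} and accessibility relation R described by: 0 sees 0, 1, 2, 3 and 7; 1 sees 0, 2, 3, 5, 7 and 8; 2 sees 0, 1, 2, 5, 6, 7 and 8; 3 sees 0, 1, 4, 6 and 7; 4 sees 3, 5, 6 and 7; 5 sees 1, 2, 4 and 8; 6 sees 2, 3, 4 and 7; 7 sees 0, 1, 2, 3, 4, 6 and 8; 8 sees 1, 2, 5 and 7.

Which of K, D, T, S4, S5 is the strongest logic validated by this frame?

D

Serial (axiom D): yes — every world has a successor (e.g. 0 R 0).
Reflexive (axiom T): no — 1 is not related to itself.
Transitive (axiom 4): no — 0 R 1 and 1 R 5, but not 0 R 5.
Euclidean (axiom 5): no — 0 R 2 and 0 R 3, but not 2 R 3.
So F validates K, D; T would additionally require R to be reflexive. The strongest is D.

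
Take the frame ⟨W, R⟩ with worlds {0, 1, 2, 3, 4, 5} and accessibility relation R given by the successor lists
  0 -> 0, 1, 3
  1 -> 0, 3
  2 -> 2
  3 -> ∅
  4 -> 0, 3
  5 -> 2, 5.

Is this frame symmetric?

No

Symmetric: no — 0 R 3 but not 3 R 0.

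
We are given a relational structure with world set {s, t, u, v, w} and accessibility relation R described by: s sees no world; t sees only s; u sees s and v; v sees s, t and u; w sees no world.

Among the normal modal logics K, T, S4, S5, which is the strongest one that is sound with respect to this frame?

Reflexive (axiom T): no — s is not related to itself.
Transitive (axiom 4): no — u R v and v R t, but not u R t.
Euclidean (axiom 5): no — u R s and u R v, but not s R v.
So F validates K; T would additionally require R to be reflexive. The strongest is K.

K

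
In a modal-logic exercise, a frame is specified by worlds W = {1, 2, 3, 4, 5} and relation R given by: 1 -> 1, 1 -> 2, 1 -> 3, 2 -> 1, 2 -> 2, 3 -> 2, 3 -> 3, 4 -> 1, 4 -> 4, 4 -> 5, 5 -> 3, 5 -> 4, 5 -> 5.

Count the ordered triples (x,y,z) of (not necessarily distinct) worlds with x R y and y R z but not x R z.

7

Enumerating: (2,1,3), (3,2,1), (4,1,2), (4,1,3), (4,5,3), (5,3,2), (5,4,1).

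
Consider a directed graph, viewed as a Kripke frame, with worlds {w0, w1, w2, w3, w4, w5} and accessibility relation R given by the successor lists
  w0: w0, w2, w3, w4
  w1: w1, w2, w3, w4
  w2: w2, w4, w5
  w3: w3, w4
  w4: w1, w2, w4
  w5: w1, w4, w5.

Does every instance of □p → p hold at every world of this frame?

Yes

The schema T characterises exactly the reflexive frames.
Reflexive: yes — every world is R-related to itself.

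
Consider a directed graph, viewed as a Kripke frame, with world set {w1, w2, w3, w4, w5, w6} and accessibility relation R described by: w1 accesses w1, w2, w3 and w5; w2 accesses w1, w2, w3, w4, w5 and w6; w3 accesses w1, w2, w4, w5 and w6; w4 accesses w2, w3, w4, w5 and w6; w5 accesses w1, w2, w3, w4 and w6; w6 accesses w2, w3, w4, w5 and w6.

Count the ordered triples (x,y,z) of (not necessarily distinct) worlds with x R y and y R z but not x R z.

Enumerating: (w1,w2,w4), (w1,w2,w6), (w1,w3,w4), (w1,w3,w6), (w1,w5,w4), (w1,w5,w6), (w3,w1,w3), (w3,w2,w3), (w3,w4,w3), (w3,w5,w3), (w3,w6,w3), (w4,w2,w1), … and 10 more.
Total: 22.

22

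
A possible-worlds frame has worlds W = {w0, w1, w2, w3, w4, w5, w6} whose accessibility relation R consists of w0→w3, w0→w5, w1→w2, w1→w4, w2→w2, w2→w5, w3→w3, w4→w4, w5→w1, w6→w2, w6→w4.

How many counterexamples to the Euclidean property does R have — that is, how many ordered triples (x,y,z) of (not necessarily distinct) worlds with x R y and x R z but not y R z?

10

Enumerating: (w0,w3,w5), (w0,w5,w3), (w0,w5,w5), (w1,w2,w4), (w1,w4,w2), (w2,w5,w2), (w2,w5,w5), (w5,w1,w1), (w6,w2,w4), (w6,w4,w2).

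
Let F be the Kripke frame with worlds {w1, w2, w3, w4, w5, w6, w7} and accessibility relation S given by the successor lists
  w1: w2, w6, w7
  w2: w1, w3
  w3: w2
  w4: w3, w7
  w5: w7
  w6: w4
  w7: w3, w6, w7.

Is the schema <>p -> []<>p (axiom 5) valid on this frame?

By correspondence theory, 5 is valid on a frame iff S is Euclidean.
Euclidean: no — w1 S w2 and w1 S w6, but not w2 S w6.

No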